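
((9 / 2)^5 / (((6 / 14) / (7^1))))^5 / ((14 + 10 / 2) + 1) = 834520217406810680181772387107 / 671088640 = 1243532027910367667945.88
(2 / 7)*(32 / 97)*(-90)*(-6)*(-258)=-8916480 / 679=-13131.78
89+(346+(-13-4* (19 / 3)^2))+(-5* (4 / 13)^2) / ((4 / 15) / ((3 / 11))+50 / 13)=43163222 / 165087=261.46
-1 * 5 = -5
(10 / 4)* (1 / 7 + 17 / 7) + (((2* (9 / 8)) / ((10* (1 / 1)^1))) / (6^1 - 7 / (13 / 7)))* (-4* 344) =-134343 / 1015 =-132.36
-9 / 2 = -4.50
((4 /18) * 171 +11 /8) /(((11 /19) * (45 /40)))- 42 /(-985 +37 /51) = 60.50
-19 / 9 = -2.11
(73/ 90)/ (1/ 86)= 3139/ 45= 69.76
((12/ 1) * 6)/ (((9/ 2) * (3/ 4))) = 64/ 3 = 21.33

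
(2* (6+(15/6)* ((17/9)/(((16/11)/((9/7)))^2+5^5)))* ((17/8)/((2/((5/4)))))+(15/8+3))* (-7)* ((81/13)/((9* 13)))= -2571738065379/331409475904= -7.76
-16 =-16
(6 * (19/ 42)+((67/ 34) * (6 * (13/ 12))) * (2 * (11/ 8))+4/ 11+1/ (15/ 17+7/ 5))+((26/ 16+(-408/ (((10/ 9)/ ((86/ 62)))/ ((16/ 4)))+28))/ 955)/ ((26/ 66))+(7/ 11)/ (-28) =130499088736607/ 3909397091600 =33.38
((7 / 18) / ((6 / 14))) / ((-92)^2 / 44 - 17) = 539 / 104166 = 0.01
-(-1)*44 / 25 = 44 / 25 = 1.76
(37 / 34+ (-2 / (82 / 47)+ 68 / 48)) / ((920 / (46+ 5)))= 11363 / 150880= 0.08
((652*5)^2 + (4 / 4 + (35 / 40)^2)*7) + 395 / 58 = 19724861179 / 1856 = 10627619.17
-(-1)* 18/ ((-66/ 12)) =-36/ 11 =-3.27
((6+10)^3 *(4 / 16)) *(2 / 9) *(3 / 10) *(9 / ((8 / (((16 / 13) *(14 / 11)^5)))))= 3304390656 / 10468315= 315.66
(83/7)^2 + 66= 10123/49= 206.59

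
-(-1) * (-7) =-7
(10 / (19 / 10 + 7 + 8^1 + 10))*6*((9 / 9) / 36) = 50 / 807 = 0.06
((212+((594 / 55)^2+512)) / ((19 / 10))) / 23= 42032 / 2185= 19.24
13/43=0.30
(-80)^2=6400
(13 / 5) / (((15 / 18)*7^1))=78 / 175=0.45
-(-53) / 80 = 53 / 80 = 0.66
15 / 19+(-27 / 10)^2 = 15351 / 1900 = 8.08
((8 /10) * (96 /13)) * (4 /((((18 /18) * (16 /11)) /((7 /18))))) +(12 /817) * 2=1011224 /159315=6.35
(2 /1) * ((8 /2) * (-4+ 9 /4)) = -14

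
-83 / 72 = -1.15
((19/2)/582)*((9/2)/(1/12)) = 171/194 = 0.88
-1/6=-0.17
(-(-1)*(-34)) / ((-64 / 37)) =19.66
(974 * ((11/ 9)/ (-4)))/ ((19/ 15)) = -26785/ 114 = -234.96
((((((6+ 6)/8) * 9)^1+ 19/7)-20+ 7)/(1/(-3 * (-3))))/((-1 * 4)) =-7.23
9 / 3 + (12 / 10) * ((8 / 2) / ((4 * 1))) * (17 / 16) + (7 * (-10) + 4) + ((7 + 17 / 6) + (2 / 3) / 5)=-51.76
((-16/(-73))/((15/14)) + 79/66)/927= 0.00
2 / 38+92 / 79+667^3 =445408187290 / 1501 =296740964.22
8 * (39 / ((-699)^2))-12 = -1954300 / 162867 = -12.00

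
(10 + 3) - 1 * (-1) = 14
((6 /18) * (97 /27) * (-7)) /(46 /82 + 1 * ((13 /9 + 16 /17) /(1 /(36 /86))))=-20350309 /3786183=-5.37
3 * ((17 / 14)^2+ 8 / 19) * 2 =21177 / 1862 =11.37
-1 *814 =-814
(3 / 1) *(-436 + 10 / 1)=-1278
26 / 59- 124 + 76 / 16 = -28039 / 236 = -118.81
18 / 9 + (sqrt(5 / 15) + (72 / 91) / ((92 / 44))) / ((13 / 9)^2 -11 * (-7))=27 * sqrt(3) / 6406 + 13439834 / 6703879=2.01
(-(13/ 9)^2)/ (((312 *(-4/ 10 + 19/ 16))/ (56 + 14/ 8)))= -715/ 1458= -0.49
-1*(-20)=20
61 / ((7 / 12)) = 732 / 7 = 104.57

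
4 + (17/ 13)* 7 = 171/ 13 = 13.15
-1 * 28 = -28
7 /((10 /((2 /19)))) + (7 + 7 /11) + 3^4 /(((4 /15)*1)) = 1301903 /4180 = 311.46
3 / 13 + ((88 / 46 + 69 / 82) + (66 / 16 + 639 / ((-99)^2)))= 766343503 / 106800408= 7.18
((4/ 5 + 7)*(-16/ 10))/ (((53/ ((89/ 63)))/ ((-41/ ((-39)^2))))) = 29192/ 3255525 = 0.01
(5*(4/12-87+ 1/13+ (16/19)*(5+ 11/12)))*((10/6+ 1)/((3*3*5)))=-24.18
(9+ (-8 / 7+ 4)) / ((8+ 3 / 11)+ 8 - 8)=913 / 637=1.43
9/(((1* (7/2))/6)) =108/7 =15.43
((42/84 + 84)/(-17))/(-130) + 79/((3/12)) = 107453/340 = 316.04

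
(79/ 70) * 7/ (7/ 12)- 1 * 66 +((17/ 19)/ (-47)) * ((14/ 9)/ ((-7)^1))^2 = -132805768/ 2531655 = -52.46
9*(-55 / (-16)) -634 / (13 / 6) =-54429 / 208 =-261.68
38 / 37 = 1.03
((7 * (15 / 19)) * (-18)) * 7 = -13230 / 19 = -696.32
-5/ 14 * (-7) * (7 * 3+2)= 115/ 2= 57.50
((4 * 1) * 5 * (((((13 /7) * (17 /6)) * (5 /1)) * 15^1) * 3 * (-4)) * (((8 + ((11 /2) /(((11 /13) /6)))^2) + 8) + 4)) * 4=-4086732000 /7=-583818857.14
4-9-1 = -6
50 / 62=25 / 31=0.81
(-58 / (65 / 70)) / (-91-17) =203 / 351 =0.58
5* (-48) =-240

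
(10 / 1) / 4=5 / 2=2.50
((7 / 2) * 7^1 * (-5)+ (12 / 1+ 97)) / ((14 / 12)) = -81 / 7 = -11.57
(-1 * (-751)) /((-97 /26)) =-19526 /97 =-201.30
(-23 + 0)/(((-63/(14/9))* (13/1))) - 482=-507500/1053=-481.96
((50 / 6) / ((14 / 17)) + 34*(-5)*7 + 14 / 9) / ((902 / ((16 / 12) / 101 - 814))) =2615578373 / 2459754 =1063.35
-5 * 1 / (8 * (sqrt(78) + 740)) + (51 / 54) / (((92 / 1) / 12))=5 * sqrt(78) / 4380176 + 9244049 / 75558036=0.12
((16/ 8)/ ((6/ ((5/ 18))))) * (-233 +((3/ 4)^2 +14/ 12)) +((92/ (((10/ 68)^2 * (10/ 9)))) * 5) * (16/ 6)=3306584983/ 64800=51027.55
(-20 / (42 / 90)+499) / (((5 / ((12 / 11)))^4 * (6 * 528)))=229896 / 704598125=0.00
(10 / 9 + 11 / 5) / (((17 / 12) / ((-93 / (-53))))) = 18476 / 4505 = 4.10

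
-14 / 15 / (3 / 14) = -196 / 45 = -4.36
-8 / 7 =-1.14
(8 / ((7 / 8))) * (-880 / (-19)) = 56320 / 133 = 423.46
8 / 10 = 4 / 5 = 0.80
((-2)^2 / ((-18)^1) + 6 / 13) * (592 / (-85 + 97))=4144 / 351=11.81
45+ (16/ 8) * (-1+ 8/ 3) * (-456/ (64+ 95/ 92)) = 21.63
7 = 7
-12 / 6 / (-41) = 2 / 41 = 0.05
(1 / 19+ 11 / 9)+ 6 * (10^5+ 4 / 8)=102600731 / 171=600004.27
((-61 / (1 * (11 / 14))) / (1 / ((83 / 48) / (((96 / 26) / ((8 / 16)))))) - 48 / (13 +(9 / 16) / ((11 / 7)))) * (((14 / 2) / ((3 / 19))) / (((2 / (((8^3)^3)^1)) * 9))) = -45230191944663040 / 6284223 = -7197419942.71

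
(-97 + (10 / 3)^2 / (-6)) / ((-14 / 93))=82739 / 126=656.66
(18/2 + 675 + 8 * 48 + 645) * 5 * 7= 59955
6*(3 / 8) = 9 / 4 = 2.25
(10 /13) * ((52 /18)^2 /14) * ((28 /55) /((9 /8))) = 1664 /8019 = 0.21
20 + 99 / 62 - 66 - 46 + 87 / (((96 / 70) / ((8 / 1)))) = 12930 / 31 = 417.10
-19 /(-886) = 19 /886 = 0.02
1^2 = 1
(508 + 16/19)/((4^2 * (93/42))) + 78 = 108803/1178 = 92.36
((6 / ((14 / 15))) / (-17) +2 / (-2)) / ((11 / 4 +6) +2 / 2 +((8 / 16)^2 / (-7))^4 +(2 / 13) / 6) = -561619968 / 3983739863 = -0.14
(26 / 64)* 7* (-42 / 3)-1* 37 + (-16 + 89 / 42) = -30473 / 336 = -90.69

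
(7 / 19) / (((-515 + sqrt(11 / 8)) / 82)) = -2364880 / 40313991-1148 *sqrt(22) / 40313991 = -0.06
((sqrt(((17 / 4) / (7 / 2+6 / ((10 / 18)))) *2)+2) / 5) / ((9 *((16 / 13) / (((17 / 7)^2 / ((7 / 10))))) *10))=289 *sqrt(12155) / 2716560+3757 / 123480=0.04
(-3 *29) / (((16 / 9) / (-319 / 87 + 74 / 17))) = -9135 / 272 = -33.58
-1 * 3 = -3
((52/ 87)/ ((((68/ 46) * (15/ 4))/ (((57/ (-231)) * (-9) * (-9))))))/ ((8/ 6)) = -306774/ 189805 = -1.62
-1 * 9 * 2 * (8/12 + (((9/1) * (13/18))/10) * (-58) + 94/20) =582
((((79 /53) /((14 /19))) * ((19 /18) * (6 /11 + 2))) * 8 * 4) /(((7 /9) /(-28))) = -3650432 /583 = -6261.46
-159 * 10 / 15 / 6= -53 / 3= -17.67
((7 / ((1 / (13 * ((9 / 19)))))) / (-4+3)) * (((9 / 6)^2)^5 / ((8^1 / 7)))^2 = -109741.68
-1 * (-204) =204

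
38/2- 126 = -107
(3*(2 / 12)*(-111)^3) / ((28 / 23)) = -31455513 / 56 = -561705.59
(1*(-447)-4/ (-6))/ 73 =-1339/ 219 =-6.11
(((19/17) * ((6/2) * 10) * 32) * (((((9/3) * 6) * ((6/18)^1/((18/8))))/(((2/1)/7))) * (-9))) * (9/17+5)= -144023040/289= -498349.62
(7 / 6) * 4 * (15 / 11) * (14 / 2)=490 / 11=44.55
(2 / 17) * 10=20 / 17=1.18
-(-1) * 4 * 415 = 1660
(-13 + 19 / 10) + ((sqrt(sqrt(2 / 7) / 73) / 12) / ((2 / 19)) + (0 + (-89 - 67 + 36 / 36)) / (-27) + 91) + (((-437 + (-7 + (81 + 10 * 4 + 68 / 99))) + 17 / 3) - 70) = -893987 / 2970 + 19 * 2^(1 / 4) * 7^(3 / 4) * sqrt(73) / 12264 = -300.94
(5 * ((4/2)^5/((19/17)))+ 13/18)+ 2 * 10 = 56047/342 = 163.88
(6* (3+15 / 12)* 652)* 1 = 16626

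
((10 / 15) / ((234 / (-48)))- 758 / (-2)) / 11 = 44327 / 1287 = 34.44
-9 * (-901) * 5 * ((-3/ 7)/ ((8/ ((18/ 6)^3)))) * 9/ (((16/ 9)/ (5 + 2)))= -266015745/ 128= -2078248.01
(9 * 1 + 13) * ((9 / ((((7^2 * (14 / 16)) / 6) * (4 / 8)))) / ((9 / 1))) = 2112 / 343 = 6.16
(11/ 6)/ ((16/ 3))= 11/ 32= 0.34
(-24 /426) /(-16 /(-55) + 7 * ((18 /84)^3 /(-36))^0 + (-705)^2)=-0.00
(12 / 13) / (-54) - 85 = -9947 / 117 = -85.02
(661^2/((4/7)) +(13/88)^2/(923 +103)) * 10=7646117.50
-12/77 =-0.16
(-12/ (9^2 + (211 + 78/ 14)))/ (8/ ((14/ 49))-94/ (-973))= -40866/ 28472527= -0.00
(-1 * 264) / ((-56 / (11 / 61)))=363 / 427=0.85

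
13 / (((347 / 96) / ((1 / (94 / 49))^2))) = 749112 / 766523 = 0.98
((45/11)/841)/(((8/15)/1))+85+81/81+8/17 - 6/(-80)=68060997/786335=86.55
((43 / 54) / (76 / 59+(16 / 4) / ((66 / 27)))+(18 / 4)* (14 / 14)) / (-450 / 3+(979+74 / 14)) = 3423847 / 598553280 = 0.01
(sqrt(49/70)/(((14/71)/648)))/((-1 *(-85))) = 11502 *sqrt(70)/2975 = 32.35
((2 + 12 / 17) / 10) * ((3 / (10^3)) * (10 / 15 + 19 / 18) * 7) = 4991 / 510000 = 0.01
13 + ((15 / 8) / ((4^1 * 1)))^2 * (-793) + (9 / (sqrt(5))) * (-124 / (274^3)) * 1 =-165113 / 1024 - 279 * sqrt(5) / 25713530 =-161.24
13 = 13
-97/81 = -1.20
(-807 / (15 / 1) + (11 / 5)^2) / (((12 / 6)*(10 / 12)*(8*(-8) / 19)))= 8721 / 1000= 8.72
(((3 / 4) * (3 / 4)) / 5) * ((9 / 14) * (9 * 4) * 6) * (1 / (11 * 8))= 2187 / 12320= 0.18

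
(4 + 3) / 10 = 7 / 10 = 0.70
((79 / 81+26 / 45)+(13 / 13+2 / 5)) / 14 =598 / 2835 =0.21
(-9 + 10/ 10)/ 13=-8/ 13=-0.62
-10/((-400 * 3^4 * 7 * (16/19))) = 19/362880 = 0.00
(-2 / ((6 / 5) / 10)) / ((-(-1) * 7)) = -50 / 21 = -2.38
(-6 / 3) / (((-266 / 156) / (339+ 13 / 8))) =106275 / 266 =399.53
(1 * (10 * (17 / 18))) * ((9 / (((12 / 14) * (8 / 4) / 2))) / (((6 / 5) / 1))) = 2975 / 36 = 82.64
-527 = -527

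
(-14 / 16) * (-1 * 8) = 7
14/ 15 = 0.93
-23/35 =-0.66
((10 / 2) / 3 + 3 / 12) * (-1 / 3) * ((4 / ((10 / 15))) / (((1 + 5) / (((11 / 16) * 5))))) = -1265 / 576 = -2.20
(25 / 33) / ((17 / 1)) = 25 / 561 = 0.04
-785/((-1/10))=7850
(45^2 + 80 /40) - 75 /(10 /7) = 3949 /2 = 1974.50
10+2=12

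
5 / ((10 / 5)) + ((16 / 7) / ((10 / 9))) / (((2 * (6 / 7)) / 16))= 217 / 10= 21.70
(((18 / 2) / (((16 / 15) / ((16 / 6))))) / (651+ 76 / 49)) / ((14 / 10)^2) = 45 / 2558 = 0.02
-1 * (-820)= 820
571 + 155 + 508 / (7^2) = 736.37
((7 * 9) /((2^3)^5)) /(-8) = -63 /262144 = -0.00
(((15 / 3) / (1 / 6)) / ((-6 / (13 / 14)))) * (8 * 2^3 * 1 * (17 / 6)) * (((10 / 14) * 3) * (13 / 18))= -574600 / 441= -1302.95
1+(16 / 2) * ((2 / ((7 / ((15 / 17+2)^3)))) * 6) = 1618385 / 4913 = 329.41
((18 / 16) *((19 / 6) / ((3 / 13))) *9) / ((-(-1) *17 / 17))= 2223 / 16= 138.94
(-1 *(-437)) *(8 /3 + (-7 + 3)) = -1748 /3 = -582.67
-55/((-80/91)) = 1001/16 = 62.56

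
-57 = -57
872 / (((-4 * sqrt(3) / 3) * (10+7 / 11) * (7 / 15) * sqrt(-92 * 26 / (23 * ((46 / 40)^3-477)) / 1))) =-1199 * sqrt(1483494870) / 283920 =-162.65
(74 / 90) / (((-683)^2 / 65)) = 481 / 4198401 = 0.00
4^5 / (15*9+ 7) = 512 / 71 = 7.21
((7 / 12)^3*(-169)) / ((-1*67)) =57967 / 115776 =0.50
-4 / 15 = -0.27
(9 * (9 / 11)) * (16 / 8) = 162 / 11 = 14.73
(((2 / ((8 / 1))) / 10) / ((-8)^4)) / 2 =1 / 327680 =0.00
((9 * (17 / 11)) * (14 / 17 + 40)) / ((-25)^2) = 6246 / 6875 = 0.91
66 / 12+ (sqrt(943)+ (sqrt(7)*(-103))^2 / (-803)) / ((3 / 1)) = -122027 / 4818+ sqrt(943) / 3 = -15.09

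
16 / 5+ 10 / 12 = 121 / 30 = 4.03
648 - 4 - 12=632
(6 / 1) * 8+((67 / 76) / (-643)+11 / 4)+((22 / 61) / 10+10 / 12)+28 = 1780029007 / 22357110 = 79.62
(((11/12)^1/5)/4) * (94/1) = 4.31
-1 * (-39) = 39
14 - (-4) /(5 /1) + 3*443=6719 /5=1343.80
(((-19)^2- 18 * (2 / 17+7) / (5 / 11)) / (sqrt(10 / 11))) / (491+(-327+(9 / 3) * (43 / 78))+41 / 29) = 2536079 * sqrt(110) / 53536825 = 0.50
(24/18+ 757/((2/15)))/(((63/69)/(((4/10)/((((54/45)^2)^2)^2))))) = 61224921875/105815808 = 578.60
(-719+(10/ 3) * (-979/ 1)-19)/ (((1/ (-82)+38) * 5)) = -984328/ 46725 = -21.07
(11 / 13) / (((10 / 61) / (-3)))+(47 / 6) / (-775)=-468328 / 30225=-15.49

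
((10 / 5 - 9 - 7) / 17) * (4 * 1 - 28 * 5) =112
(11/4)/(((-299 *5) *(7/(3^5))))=-0.06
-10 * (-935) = 9350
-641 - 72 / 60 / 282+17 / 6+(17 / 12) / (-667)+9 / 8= -2396498303 / 3761880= -637.05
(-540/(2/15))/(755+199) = -225/53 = -4.25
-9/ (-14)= 9/ 14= 0.64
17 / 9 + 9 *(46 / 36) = 241 / 18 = 13.39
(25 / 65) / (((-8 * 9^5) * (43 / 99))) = -0.00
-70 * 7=-490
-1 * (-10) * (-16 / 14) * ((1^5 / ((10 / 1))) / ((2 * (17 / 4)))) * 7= -16 / 17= -0.94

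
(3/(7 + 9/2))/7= 6/161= 0.04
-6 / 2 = -3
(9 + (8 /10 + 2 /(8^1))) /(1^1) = 201 /20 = 10.05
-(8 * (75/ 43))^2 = -360000/ 1849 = -194.70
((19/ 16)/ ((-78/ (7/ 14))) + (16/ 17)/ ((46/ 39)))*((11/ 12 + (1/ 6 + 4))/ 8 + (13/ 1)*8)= 7747939535/ 93689856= 82.70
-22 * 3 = -66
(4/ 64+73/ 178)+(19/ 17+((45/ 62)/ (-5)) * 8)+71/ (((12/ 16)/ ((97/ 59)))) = 20730321167/ 132829296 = 156.07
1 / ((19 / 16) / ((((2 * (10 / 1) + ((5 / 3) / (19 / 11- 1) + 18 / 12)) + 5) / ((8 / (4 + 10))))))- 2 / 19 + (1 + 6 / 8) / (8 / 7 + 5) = 417743 / 9804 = 42.61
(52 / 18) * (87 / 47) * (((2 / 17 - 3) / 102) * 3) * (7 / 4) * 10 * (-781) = 6195.97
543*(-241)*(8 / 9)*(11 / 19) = -3838648 / 57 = -67344.70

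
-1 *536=-536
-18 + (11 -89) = -96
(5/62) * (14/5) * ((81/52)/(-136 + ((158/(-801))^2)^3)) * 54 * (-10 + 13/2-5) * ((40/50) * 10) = 68737042312162398274653/7237838148520343567788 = 9.50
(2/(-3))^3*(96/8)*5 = -160/9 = -17.78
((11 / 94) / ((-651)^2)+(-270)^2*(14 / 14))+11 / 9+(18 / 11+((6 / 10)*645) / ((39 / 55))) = 418417224974117 / 5696733042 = 73448.63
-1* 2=-2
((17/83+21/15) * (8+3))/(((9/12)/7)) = 164.76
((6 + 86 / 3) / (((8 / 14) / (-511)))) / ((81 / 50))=-4650100 / 243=-19136.21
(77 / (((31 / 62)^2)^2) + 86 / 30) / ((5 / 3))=18523 / 25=740.92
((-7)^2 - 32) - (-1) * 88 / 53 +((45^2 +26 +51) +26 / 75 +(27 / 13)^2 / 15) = 2121.29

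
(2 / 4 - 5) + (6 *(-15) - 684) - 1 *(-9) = -1539 / 2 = -769.50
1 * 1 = 1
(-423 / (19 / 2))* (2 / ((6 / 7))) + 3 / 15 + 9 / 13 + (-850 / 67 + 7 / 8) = -76002273 / 661960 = -114.81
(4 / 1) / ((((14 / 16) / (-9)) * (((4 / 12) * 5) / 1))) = -864 / 35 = -24.69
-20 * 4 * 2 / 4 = -40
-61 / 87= -0.70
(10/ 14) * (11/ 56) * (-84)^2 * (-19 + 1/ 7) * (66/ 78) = -15796.48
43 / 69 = 0.62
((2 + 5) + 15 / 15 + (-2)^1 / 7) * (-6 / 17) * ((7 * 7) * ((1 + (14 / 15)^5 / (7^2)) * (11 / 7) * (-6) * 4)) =271163552 / 53125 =5104.26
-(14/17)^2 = -196/289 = -0.68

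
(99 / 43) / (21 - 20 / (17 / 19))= -1683 / 989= -1.70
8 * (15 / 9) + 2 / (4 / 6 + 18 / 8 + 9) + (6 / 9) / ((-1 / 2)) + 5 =2455 / 143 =17.17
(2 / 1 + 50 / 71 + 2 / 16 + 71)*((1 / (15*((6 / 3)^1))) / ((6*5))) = 8387 / 102240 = 0.08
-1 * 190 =-190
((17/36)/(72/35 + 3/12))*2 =70/171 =0.41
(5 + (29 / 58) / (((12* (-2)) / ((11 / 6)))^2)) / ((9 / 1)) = 207481 / 373248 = 0.56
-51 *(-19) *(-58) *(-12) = 674424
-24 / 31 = -0.77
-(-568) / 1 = 568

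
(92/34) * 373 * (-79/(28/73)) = -49475093/238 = -207878.54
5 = 5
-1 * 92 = -92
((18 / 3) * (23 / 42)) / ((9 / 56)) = 184 / 9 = 20.44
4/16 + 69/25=301/100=3.01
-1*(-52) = 52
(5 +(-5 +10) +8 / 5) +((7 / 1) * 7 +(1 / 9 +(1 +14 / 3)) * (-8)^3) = -130393 / 45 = -2897.62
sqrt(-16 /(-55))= 4 *sqrt(55) /55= 0.54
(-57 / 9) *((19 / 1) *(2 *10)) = -7220 / 3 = -2406.67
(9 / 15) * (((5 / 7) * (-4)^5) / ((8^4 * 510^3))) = -1 / 1238076000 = -0.00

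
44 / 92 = 11 / 23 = 0.48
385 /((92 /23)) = 385 /4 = 96.25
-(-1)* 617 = 617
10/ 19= 0.53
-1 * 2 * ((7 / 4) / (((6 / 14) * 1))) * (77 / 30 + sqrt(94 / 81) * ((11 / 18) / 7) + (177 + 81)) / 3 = -383033 / 540 - 77 * sqrt(94) / 2916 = -709.58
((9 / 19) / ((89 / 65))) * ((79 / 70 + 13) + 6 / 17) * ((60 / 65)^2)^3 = 12187293696 / 3932364163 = 3.10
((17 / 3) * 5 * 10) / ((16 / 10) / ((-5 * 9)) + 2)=1875 / 13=144.23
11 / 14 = 0.79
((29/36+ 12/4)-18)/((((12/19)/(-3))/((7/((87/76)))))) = 1291297/3132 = 412.29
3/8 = 0.38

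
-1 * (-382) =382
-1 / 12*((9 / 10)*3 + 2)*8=-47 / 15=-3.13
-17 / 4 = -4.25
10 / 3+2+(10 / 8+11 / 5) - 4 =287 / 60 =4.78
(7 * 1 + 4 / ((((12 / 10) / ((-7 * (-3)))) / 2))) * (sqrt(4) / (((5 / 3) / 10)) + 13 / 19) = 35427 / 19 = 1864.58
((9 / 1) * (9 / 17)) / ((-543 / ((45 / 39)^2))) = -6075 / 520013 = -0.01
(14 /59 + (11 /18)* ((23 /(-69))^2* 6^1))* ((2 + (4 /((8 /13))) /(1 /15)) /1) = 204373 /3186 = 64.15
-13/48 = -0.27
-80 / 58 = -40 / 29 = -1.38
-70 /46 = -35 /23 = -1.52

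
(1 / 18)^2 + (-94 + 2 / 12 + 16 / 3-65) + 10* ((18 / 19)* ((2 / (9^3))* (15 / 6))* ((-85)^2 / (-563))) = -534883901 / 3465828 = -154.33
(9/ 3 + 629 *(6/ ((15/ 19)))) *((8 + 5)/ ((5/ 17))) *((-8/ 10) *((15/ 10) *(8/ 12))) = -21142628/ 125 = -169141.02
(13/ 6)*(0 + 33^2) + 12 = 4743/ 2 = 2371.50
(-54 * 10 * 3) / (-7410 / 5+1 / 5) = 8100 / 7409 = 1.09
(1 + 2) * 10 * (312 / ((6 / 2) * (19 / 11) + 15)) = 17160 / 37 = 463.78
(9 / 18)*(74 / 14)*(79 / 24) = 2923 / 336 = 8.70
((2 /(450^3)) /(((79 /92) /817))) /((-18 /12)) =-37582 /2699578125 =-0.00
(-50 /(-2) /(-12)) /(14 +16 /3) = -25 /232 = -0.11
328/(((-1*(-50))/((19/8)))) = 779/50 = 15.58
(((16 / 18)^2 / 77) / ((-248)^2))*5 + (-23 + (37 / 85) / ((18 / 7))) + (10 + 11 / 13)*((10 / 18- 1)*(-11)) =399968077471 / 13246202970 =30.19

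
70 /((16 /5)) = 21.88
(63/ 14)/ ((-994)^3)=-9/ 1964215568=-0.00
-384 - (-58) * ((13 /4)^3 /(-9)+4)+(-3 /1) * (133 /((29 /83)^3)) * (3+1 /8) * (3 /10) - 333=-66559165387 /7024032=-9475.92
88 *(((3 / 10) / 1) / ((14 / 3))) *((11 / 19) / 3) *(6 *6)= 26136 / 665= 39.30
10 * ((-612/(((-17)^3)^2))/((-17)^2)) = -360/410338673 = -0.00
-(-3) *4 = 12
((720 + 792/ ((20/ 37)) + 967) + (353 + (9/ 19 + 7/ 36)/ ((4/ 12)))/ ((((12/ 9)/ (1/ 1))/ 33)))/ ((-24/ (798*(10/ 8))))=-127026263/ 256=-496196.34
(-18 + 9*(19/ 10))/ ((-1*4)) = 9/ 40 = 0.22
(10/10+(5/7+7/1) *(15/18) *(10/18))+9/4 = 191/28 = 6.82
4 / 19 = 0.21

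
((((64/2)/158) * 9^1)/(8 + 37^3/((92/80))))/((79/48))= 13248/526971317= 0.00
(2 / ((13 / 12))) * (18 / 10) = 216 / 65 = 3.32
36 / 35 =1.03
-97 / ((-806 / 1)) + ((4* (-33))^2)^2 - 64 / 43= 10522022357195 / 34658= 303595774.63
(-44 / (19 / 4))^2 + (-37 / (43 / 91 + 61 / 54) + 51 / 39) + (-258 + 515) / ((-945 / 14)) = 300338726039 / 4987978515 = 60.21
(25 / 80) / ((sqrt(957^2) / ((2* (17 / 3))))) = 85 / 22968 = 0.00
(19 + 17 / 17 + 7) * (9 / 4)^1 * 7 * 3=5103 / 4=1275.75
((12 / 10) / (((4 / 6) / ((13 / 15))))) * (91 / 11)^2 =322959 / 3025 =106.76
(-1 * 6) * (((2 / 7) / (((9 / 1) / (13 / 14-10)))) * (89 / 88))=11303 / 6468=1.75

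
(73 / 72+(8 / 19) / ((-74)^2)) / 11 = 1898947 / 20600712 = 0.09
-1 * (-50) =50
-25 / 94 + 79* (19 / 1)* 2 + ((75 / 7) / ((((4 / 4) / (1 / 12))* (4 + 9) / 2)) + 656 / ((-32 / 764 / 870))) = -58265306376 / 4277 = -13622938.13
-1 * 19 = -19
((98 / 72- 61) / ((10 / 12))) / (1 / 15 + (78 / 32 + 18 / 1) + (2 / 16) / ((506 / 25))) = -3.49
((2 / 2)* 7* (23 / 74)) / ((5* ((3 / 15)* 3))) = 161 / 222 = 0.73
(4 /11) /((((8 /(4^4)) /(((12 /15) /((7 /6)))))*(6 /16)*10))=4096 /1925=2.13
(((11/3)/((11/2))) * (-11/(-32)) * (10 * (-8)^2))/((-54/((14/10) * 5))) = -1540/81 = -19.01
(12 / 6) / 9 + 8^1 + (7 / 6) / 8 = 1205 / 144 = 8.37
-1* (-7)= 7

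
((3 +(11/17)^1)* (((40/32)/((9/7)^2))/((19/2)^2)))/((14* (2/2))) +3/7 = 0.43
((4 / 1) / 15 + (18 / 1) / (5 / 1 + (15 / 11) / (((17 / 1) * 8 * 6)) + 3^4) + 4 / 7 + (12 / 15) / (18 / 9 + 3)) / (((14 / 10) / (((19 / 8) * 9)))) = 122331381 / 6636070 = 18.43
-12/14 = -6/7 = -0.86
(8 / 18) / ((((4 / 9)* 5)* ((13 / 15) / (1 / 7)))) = 3 / 91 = 0.03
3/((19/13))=39/19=2.05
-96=-96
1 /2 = 0.50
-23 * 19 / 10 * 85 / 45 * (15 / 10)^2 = -7429 / 40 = -185.72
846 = 846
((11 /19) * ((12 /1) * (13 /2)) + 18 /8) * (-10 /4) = -18015 /152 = -118.52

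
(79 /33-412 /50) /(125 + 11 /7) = -33761 /730950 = -0.05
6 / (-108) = -1 / 18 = -0.06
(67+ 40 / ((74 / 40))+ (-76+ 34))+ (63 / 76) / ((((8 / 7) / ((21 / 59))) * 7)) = 61928151 / 1327264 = 46.66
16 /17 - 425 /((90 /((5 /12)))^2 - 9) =739127 /792999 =0.93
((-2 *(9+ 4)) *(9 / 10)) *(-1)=117 / 5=23.40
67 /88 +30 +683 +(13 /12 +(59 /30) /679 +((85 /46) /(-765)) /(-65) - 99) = 495118807133 /803963160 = 615.85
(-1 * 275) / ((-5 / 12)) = 660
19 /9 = 2.11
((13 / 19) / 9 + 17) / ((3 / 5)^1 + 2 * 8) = 1.03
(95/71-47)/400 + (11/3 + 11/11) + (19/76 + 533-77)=19630187/42600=460.80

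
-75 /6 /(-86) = 0.15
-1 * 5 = -5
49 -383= -334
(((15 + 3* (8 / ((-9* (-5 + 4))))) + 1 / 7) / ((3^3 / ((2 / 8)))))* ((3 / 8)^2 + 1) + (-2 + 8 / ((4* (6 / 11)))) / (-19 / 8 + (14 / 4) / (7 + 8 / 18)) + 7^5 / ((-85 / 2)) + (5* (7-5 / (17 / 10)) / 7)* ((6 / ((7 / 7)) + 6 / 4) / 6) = -2472301386509 / 6298508160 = -392.52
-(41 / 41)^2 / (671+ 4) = -1 / 675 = -0.00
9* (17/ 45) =17/ 5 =3.40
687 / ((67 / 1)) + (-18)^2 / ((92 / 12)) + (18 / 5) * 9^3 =20625627 / 7705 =2676.91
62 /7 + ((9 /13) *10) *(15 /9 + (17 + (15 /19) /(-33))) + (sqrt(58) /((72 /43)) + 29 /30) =43 *sqrt(58) /72 + 79245871 /570570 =143.44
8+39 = 47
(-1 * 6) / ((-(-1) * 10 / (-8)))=24 / 5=4.80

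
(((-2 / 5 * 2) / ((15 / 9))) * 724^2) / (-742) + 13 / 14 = 6307337 / 18550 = 340.02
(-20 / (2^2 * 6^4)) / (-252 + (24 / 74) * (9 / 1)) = 185 / 11943936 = 0.00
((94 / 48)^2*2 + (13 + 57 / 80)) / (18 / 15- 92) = -30791 / 130752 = -0.24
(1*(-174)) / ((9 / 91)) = -5278 / 3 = -1759.33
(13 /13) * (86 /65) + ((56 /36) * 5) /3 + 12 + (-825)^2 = 1194524807 /1755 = 680640.92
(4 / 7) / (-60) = -1 / 105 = -0.01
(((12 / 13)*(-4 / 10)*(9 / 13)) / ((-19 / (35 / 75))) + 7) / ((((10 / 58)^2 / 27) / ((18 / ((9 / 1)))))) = 12727.33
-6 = -6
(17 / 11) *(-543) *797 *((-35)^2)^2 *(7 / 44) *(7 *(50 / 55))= -2704863379509375 / 2662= -1016101945721.03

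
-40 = -40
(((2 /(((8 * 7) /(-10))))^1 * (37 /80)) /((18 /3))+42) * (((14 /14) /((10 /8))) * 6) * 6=1208.81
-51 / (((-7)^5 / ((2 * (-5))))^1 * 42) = -85 / 117649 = -0.00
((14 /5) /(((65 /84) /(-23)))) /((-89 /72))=67.33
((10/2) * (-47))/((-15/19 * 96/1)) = 893/288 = 3.10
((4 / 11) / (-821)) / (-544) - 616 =-756581055 / 1228216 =-616.00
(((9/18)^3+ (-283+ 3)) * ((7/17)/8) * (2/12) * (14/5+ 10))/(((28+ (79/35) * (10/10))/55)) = -6034105/108018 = -55.86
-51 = -51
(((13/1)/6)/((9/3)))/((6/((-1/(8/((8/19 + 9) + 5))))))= -1781/8208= -0.22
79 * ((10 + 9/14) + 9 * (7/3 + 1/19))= 674897/266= 2537.21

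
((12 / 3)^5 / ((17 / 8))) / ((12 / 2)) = 4096 / 51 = 80.31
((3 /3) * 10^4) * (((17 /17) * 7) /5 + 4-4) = 14000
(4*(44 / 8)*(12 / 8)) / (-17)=-33 / 17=-1.94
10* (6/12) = 5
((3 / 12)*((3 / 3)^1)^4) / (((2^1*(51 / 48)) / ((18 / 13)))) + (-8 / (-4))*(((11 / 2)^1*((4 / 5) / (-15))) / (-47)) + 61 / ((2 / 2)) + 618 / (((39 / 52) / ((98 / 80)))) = 1070.58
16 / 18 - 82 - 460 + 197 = -3097 / 9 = -344.11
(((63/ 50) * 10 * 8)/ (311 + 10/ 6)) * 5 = 108/ 67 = 1.61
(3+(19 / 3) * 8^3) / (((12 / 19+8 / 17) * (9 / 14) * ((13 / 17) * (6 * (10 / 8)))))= 28789313 / 36045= 798.70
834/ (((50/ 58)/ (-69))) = -1668834/ 25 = -66753.36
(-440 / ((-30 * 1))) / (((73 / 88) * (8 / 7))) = 3388 / 219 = 15.47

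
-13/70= -0.19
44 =44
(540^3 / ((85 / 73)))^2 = 5285283291855360000 / 289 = 18288177480468373.70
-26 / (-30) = 0.87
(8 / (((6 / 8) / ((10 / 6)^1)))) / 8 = 20 / 9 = 2.22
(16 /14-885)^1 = -6187 /7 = -883.86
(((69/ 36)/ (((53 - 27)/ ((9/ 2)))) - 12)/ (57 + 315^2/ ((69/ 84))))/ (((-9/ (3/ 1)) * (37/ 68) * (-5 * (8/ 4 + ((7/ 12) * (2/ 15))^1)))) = -55821/ 9804614534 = -0.00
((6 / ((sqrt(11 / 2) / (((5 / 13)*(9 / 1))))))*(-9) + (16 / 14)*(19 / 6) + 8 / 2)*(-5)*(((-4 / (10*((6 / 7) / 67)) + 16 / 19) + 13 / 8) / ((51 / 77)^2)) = 1112331220 / 444771- 122512005*sqrt(22) / 21964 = -23661.55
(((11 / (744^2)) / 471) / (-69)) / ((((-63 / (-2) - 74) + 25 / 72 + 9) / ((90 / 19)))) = 5 / 57230060132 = 0.00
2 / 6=1 / 3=0.33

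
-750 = -750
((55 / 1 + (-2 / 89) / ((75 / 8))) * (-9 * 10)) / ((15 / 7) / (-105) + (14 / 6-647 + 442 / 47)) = 15218136486 / 1953180205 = 7.79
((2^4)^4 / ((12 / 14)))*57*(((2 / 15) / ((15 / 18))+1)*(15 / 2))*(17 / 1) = 644569497.60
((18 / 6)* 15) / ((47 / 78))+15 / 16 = 56865 / 752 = 75.62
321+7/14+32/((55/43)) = 38117/110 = 346.52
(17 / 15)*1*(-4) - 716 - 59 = -11693 / 15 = -779.53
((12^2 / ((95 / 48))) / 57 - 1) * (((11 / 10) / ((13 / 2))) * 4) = 21956 / 117325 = 0.19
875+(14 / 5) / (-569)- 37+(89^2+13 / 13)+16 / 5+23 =4999345 / 569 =8786.20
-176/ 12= -44/ 3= -14.67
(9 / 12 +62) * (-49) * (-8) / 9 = 24598 / 9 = 2733.11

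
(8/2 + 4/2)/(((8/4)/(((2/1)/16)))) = 3/8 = 0.38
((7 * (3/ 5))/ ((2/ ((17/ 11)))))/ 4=357/ 440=0.81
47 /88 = 0.53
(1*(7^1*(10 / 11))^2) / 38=1.07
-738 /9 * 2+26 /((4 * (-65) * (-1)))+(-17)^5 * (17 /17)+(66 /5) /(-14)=-99401529 /70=-1420021.84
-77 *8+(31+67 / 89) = -51998 / 89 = -584.25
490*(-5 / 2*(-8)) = 9800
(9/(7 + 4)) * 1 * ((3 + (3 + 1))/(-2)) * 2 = -63/11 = -5.73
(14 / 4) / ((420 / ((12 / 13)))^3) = 1 / 26913250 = 0.00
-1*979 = -979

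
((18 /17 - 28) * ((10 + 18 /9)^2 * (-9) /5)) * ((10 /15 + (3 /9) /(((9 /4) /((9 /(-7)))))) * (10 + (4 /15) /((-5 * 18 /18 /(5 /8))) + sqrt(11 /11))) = 3099744 /85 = 36467.58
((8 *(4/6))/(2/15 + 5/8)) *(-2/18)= -640/819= -0.78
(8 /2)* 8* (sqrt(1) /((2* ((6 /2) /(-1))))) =-16 /3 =-5.33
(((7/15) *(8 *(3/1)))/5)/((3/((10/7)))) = 16/15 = 1.07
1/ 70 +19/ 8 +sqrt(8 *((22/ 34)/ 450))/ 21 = 2 *sqrt(187)/ 5355 +669/ 280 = 2.39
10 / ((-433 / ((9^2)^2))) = -65610 / 433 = -151.52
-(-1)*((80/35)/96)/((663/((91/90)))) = 1/27540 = 0.00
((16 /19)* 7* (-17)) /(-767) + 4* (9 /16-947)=-220671323 /58292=-3785.62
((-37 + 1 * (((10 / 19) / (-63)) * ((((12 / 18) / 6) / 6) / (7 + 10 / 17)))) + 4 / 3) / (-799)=148699804 / 3331151649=0.04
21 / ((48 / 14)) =49 / 8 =6.12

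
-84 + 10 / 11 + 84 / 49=-6266 / 77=-81.38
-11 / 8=-1.38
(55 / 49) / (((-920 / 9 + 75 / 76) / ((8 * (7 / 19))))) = -288 / 8813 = -0.03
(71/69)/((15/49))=3479/1035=3.36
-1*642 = -642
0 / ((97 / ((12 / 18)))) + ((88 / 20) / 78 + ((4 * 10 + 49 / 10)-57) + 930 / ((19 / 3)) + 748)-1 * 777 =783967 / 7410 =105.80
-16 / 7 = -2.29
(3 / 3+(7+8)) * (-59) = -944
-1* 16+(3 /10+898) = 8823 /10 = 882.30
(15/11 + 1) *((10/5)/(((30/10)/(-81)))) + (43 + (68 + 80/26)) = -1939/143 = -13.56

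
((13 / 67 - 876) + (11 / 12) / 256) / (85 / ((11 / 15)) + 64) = -1982872661 / 407325696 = -4.87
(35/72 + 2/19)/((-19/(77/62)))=-62293/1611504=-0.04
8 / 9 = 0.89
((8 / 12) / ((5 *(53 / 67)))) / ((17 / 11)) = 1474 / 13515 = 0.11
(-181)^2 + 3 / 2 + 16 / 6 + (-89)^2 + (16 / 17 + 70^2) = 4649885 / 102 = 45587.11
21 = 21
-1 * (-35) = 35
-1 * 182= -182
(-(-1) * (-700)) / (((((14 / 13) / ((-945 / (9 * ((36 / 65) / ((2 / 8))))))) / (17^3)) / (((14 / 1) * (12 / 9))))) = 25427845625 / 9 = 2825316180.56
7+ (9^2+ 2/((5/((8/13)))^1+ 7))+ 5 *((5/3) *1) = 35017/363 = 96.47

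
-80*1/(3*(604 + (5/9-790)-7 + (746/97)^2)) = 141135/705484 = 0.20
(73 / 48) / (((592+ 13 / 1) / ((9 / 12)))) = 0.00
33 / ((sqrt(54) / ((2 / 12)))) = 11*sqrt(6) / 36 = 0.75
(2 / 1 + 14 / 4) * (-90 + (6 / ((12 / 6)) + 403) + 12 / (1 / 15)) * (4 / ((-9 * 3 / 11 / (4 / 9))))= -480128 / 243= -1975.84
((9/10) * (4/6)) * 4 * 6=72/5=14.40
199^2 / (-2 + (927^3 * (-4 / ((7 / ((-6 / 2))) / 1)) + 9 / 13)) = 3603691 / 124269285229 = 0.00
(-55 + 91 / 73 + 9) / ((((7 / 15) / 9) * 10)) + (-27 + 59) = -55505 / 1022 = -54.31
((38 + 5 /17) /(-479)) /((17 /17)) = -651 /8143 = -0.08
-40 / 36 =-10 / 9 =-1.11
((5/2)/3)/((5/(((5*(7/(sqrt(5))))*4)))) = 10.43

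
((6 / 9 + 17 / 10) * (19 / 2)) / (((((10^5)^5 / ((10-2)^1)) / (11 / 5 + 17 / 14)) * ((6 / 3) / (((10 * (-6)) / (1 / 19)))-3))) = -0.00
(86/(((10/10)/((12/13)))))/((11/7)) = 7224/143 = 50.52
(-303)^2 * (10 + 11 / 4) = 4682259 / 4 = 1170564.75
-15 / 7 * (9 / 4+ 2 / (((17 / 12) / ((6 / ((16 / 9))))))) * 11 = -78705 / 476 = -165.35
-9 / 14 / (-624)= 3 / 2912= 0.00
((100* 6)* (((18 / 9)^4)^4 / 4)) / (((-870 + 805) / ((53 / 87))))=-34734080 / 377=-92132.84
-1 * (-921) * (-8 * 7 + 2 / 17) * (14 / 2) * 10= -61246500 / 17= -3602735.29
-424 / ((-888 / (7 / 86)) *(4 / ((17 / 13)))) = 6307 / 496392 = 0.01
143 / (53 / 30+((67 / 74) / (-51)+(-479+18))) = -1349205 / 4333034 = -0.31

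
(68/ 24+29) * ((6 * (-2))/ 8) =-191/ 4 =-47.75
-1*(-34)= 34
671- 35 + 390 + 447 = 1473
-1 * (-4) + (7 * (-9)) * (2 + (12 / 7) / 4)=-149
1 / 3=0.33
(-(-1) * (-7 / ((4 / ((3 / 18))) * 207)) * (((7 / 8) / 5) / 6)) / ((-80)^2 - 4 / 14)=-343 / 53413551360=-0.00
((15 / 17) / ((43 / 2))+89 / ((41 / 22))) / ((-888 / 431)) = -77177446 / 3326781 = -23.20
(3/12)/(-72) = -0.00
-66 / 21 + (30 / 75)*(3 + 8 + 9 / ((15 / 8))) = 556 / 175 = 3.18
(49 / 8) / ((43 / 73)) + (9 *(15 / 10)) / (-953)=3404237 / 327832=10.38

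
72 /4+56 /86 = 802 /43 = 18.65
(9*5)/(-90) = -1/2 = -0.50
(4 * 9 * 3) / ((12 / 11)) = 99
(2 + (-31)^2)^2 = 927369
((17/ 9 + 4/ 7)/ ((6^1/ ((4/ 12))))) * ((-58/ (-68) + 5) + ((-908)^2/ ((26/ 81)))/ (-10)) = -17596546399/ 501228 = -35106.87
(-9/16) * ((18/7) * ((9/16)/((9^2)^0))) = -729/896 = -0.81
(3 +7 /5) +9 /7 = 199 /35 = 5.69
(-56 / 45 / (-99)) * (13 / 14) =52 / 4455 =0.01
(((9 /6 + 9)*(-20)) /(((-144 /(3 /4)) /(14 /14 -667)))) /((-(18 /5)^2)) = 32375 /576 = 56.21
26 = 26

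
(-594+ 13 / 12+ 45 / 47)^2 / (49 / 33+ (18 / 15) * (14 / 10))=4379015073125 / 39549936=110721.17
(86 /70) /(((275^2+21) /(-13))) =-559 /2647610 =-0.00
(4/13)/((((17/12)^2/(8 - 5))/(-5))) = -8640/3757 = -2.30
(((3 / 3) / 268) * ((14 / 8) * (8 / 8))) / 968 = 7 / 1037696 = 0.00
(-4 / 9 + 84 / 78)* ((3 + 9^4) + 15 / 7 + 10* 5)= 3427162 / 819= 4184.57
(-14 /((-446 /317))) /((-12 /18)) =-6657 /446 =-14.93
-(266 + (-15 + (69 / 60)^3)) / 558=-224463 / 496000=-0.45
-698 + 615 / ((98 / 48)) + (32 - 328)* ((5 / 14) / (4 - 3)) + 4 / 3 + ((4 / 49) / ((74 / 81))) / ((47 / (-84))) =-128152954 / 255633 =-501.32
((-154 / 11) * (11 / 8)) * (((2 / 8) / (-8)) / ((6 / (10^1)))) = 385 / 384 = 1.00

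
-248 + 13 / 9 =-2219 / 9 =-246.56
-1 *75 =-75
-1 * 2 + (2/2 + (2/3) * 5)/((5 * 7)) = -197/105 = -1.88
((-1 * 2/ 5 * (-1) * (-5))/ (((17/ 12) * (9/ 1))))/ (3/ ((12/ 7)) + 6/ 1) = -32/ 1581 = -0.02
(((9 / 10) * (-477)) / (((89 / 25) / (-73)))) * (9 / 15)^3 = 8461503 / 4450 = 1901.46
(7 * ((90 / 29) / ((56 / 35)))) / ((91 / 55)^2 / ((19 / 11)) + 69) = 8229375 / 42781496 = 0.19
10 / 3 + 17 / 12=19 / 4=4.75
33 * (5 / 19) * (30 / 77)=450 / 133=3.38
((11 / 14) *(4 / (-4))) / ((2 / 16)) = -6.29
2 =2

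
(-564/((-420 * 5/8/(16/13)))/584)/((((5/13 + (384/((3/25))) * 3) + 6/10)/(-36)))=-423/24913805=-0.00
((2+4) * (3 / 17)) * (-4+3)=-18 / 17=-1.06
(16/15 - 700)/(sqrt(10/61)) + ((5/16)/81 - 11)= -5242 * sqrt(610)/75 - 14251/1296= -1737.23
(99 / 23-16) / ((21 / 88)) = -23672 / 483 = -49.01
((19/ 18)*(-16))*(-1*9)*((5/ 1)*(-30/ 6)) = -3800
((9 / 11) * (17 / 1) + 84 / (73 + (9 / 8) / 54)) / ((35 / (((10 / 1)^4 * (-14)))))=-464493600 / 7711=-60237.79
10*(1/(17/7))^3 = 3430/4913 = 0.70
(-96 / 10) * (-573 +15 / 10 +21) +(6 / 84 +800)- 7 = 425451 / 70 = 6077.87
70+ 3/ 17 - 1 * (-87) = 2672/ 17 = 157.18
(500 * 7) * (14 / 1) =49000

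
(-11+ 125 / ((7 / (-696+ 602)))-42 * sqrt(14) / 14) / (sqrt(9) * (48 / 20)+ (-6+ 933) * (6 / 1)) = -59135 / 194922-5 * sqrt(14) / 9282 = -0.31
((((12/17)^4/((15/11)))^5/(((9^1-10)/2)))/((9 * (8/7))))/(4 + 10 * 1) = -35289830849546085728256/12700723145773664132505003125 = -0.00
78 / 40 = 39 / 20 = 1.95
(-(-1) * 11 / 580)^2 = 121 / 336400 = 0.00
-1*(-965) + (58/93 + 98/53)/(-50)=118906031/123225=964.95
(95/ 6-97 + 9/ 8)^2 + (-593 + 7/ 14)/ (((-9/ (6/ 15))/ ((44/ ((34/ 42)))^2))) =14016554017/ 166464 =84201.71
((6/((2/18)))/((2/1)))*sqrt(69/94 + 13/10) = 27*sqrt(112330)/235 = 38.51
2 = 2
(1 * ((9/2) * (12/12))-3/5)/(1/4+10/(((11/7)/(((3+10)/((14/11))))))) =26/435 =0.06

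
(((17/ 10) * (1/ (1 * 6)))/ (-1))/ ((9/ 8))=-34/ 135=-0.25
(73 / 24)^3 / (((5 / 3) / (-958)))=-186339143 / 11520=-16175.27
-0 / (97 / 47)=0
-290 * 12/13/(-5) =696/13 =53.54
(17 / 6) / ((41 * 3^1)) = 0.02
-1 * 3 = -3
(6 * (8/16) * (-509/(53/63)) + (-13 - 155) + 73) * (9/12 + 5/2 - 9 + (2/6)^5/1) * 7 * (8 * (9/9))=7915642840/12879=614616.26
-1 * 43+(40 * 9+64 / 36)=2869 / 9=318.78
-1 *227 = -227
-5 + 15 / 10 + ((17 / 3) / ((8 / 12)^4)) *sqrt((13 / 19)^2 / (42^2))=-12907 / 4256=-3.03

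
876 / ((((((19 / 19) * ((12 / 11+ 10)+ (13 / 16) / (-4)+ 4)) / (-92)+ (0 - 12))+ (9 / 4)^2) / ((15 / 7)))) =-851051520 / 3218663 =-264.41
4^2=16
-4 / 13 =-0.31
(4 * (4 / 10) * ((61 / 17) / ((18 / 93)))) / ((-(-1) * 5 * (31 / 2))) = 488 / 1275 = 0.38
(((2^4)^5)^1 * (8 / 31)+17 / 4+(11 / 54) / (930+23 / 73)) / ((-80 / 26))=-159973018855247 / 1818981792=-87946.47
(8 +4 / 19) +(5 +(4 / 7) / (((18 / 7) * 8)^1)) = 9055 / 684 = 13.24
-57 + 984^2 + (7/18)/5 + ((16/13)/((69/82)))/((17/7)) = 442922307631/457470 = 968199.68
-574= -574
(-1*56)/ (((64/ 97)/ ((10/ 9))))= -3395/ 36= -94.31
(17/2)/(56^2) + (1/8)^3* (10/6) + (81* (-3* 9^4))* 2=-239990252095/75264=-3188645.99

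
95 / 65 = 19 / 13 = 1.46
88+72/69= 2048/23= 89.04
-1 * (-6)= 6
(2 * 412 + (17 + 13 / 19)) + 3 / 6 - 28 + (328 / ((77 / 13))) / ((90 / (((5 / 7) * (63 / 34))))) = 40539659 / 49742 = 815.00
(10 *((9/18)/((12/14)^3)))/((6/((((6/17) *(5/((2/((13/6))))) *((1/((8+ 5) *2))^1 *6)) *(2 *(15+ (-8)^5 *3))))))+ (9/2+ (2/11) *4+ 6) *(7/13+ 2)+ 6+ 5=-93615343/816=-114724.69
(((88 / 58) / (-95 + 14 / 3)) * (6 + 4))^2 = 0.03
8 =8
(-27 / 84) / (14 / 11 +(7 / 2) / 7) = -33 / 182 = -0.18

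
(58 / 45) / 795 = 58 / 35775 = 0.00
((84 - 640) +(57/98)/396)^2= 51730574605609/167340096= 309134.37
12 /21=4 /7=0.57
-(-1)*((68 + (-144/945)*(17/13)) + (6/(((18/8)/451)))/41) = 44196/455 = 97.13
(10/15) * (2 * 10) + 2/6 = 41/3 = 13.67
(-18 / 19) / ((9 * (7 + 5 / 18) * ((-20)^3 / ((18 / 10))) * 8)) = 81 / 199120000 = 0.00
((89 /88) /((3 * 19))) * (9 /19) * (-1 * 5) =-1335 /31768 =-0.04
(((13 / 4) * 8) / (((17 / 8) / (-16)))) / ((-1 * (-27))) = -3328 / 459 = -7.25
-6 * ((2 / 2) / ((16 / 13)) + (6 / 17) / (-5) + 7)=-31587 / 680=-46.45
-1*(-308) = 308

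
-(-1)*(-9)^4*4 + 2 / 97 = 2545670 / 97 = 26244.02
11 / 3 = 3.67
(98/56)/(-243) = -7/972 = -0.01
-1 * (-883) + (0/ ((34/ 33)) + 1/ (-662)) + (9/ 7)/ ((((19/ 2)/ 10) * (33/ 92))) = 858843575/ 968506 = 886.77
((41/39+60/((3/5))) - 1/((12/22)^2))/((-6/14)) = -320033/1404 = -227.94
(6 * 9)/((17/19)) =1026/17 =60.35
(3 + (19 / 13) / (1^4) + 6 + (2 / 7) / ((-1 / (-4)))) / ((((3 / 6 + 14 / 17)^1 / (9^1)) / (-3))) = -107712 / 455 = -236.73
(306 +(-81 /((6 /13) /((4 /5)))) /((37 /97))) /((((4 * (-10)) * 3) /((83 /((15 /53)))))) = 1403281 /9250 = 151.71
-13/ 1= -13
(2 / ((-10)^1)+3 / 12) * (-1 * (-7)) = 0.35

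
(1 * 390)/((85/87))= 6786/17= 399.18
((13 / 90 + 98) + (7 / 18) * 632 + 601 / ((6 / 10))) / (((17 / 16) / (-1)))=-1266.44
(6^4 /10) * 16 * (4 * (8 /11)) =331776 /55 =6032.29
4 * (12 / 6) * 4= 32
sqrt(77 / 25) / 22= sqrt(77) / 110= 0.08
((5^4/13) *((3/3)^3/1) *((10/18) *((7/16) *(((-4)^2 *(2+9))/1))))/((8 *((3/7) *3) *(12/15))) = 8421875/33696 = 249.94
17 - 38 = -21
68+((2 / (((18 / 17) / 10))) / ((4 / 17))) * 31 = 46019 / 18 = 2556.61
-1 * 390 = -390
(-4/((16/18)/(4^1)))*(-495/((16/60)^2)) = 1002375/8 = 125296.88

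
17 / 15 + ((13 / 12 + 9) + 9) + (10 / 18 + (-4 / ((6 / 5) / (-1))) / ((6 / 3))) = 4039 / 180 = 22.44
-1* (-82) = 82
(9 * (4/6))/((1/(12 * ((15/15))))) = 72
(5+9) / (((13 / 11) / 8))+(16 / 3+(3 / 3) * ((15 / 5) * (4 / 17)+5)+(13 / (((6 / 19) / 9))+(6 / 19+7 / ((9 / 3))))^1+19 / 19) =12092051 / 25194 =479.96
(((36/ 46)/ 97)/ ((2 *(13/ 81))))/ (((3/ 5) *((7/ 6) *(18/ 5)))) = 2025/ 203021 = 0.01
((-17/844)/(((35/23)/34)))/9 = -0.05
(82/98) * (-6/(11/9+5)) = -1107/1372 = -0.81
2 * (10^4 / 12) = 5000 / 3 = 1666.67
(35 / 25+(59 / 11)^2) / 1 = 18252 / 605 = 30.17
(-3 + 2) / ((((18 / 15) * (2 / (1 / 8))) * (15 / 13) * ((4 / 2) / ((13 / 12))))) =-169 / 6912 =-0.02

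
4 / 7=0.57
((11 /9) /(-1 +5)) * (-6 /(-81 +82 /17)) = 187 /7770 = 0.02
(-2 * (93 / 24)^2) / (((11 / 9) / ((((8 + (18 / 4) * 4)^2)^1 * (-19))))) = 27771939 / 88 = 315590.22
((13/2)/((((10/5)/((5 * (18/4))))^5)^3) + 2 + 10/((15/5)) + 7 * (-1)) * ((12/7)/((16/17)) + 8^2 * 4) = 252715171687794588662458927295/25769803776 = 9806639347527897476.78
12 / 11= 1.09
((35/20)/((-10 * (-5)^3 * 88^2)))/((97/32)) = 7/117370000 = 0.00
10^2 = 100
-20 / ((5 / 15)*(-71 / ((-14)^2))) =11760 / 71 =165.63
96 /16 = 6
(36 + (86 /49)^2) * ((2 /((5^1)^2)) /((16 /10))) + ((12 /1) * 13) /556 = 2.23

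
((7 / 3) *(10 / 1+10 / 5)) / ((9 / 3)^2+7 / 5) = 35 / 13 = 2.69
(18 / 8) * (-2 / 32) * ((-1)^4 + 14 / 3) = -0.80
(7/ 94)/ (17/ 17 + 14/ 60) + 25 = 43580/ 1739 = 25.06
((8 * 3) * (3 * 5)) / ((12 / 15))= 450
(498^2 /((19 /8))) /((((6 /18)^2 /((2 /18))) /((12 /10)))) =11904192 /95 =125307.28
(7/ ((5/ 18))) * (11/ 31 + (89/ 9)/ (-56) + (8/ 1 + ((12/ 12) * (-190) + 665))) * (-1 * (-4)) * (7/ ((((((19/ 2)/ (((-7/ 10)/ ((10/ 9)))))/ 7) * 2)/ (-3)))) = 69912928197/ 294500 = 237395.34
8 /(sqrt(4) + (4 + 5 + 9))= 2 /5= 0.40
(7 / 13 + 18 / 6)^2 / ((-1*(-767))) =2116 / 129623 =0.02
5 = 5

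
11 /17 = 0.65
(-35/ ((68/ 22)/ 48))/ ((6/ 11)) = -16940/ 17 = -996.47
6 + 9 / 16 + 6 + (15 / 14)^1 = 1527 / 112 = 13.63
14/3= 4.67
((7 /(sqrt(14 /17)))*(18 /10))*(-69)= -621*sqrt(238) /10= -958.03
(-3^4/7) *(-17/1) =1377/7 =196.71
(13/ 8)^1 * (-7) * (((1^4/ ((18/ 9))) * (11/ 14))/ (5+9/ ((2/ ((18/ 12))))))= -0.38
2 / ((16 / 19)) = 19 / 8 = 2.38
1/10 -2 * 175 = -3499/10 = -349.90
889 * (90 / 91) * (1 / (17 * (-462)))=-1905 / 17017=-0.11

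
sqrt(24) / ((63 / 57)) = 38* sqrt(6) / 21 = 4.43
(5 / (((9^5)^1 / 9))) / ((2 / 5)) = 0.00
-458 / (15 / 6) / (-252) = 229 / 315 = 0.73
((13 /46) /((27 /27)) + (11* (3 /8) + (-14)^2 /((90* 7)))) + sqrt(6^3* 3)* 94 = 39071 /8280 + 1692* sqrt(2) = 2397.57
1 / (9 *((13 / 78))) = 2 / 3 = 0.67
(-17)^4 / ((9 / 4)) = 334084 / 9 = 37120.44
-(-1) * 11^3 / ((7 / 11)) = 14641 / 7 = 2091.57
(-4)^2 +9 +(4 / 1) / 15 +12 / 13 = 5107 / 195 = 26.19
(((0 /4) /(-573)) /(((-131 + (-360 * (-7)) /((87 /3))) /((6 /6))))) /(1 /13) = 0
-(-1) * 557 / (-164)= -557 / 164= -3.40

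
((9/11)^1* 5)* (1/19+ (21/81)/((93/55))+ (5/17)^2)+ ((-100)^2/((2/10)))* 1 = 842614112195/16851879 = 50001.20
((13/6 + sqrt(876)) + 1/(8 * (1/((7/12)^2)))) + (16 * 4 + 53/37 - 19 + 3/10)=2 * sqrt(219) + 10430441/213120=78.54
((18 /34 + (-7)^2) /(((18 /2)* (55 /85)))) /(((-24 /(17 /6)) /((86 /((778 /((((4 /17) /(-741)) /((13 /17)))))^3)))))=0.00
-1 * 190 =-190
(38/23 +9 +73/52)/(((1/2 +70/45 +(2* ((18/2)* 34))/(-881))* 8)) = 114328251/103243504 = 1.11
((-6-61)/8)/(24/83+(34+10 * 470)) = -5561/3143568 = -0.00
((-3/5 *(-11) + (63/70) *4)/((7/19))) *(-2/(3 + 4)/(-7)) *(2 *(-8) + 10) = -6.78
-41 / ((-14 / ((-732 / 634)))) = -7503 / 2219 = -3.38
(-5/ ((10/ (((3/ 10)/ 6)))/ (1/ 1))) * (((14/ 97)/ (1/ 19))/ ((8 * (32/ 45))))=-1197/ 99328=-0.01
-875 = -875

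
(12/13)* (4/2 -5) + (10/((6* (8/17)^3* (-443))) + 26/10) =-9081653/44229120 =-0.21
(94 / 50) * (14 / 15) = 658 / 375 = 1.75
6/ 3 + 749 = 751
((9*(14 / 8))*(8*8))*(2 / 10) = 1008 / 5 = 201.60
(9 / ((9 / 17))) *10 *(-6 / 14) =-510 / 7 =-72.86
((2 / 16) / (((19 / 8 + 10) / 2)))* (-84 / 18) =-28 / 297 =-0.09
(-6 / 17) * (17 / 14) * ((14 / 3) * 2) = -4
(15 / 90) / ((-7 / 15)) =-5 / 14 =-0.36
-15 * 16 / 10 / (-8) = 3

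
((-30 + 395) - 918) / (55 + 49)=-553 / 104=-5.32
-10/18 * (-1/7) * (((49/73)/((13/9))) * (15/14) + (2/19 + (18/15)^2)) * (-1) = -1842007/11359530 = -0.16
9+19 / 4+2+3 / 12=16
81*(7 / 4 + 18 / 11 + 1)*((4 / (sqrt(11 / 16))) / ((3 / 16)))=333504*sqrt(11) / 121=9141.39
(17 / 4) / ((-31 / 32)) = -136 / 31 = -4.39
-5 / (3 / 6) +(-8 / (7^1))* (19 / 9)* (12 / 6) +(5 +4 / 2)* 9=3035 / 63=48.17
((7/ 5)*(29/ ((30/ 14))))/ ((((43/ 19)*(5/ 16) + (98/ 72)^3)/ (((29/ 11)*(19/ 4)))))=1994470128/ 27142225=73.48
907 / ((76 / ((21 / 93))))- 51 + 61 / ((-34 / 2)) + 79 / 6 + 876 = 100603405 / 120156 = 837.27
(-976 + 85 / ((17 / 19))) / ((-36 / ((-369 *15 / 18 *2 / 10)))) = -36121 / 24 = -1505.04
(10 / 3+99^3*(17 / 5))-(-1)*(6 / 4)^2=197941331 / 60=3299022.18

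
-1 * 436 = -436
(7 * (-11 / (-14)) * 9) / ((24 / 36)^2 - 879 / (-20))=8910 / 7991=1.12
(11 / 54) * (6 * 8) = 88 / 9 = 9.78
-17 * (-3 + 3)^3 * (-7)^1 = 0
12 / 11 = 1.09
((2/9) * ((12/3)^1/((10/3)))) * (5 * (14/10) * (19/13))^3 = 9410548/32955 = 285.56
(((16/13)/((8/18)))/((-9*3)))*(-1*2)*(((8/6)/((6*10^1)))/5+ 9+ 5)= 25208/8775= 2.87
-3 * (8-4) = -12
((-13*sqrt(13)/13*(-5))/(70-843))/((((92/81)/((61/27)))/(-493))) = 22.87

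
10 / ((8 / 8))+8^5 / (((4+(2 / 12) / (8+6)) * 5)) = 2769362 / 1685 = 1643.54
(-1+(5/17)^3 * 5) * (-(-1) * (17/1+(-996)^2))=-4253837504/4913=-865832.99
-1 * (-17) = 17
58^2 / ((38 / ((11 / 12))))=9251 / 114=81.15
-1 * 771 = -771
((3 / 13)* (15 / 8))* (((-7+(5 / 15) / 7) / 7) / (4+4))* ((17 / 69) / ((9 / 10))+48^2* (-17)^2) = -5804858165 / 162288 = -35768.87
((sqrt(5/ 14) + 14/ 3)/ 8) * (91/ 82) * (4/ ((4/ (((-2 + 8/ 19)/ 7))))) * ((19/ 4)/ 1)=-455/ 656 - 195 * sqrt(70)/ 18368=-0.78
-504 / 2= -252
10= 10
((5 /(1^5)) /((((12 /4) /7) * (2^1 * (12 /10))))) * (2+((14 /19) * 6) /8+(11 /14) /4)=8125 /608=13.36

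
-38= -38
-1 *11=-11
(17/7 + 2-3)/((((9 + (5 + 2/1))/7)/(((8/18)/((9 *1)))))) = 5/162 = 0.03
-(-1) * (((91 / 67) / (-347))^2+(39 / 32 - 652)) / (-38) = 17.13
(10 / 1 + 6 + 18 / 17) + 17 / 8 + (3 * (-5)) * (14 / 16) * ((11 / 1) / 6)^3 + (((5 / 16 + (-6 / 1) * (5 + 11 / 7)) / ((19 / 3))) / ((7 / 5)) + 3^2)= -520584719 / 9116352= -57.10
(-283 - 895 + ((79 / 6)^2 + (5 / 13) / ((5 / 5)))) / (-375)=469991 / 175500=2.68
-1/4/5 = -1/20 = -0.05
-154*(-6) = 924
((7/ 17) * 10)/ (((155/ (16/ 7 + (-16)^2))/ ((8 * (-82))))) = -2372096/ 527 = -4501.13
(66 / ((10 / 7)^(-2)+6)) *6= 3600 / 59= 61.02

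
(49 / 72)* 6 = 49 / 12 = 4.08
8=8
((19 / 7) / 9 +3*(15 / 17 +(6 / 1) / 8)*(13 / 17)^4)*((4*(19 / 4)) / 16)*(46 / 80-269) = -16027616986117 / 25443837440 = -629.92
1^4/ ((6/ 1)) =1/ 6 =0.17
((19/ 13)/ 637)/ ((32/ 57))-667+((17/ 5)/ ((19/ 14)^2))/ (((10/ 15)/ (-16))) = -340222068961/ 478310560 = -711.30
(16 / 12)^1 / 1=4 / 3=1.33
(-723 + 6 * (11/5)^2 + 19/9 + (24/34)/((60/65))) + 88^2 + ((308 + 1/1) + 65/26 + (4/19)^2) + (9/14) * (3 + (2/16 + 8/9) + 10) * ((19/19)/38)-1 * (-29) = 2286906038467/309304800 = 7393.70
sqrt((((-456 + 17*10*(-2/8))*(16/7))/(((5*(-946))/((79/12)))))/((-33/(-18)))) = sqrt(237076630)/16555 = 0.93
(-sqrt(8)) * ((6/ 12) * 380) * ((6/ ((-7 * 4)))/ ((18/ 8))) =760 * sqrt(2)/ 21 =51.18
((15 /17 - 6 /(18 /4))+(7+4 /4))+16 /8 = 487 /51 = 9.55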